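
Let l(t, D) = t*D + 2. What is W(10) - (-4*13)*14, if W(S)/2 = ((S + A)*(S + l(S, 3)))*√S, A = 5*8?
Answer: 728 + 4200*√10 ≈ 14010.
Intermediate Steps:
l(t, D) = 2 + D*t (l(t, D) = D*t + 2 = 2 + D*t)
A = 40
W(S) = 2*√S*(2 + 4*S)*(40 + S) (W(S) = 2*(((S + 40)*(S + (2 + 3*S)))*√S) = 2*(((40 + S)*(2 + 4*S))*√S) = 2*(((2 + 4*S)*(40 + S))*√S) = 2*(√S*(2 + 4*S)*(40 + S)) = 2*√S*(2 + 4*S)*(40 + S))
W(10) - (-4*13)*14 = √10*(160 + 8*10² + 324*10) - (-4*13)*14 = √10*(160 + 8*100 + 3240) - (-52)*14 = √10*(160 + 800 + 3240) - 1*(-728) = √10*4200 + 728 = 4200*√10 + 728 = 728 + 4200*√10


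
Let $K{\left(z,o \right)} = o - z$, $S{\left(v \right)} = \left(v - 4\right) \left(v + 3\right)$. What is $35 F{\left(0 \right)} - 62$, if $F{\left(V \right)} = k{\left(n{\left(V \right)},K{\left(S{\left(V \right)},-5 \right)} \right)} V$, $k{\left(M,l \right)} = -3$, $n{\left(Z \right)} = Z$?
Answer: $-62$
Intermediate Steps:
$S{\left(v \right)} = \left(-4 + v\right) \left(3 + v\right)$
$F{\left(V \right)} = - 3 V$
$35 F{\left(0 \right)} - 62 = 35 \left(\left(-3\right) 0\right) - 62 = 35 \cdot 0 - 62 = 0 - 62 = -62$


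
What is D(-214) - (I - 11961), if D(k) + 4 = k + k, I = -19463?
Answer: 30992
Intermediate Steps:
D(k) = -4 + 2*k (D(k) = -4 + (k + k) = -4 + 2*k)
D(-214) - (I - 11961) = (-4 + 2*(-214)) - (-19463 - 11961) = (-4 - 428) - 1*(-31424) = -432 + 31424 = 30992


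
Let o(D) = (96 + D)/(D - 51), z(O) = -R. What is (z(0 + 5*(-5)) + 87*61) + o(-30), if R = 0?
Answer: 143267/27 ≈ 5306.2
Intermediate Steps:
z(O) = 0 (z(O) = -1*0 = 0)
o(D) = (96 + D)/(-51 + D)
(z(0 + 5*(-5)) + 87*61) + o(-30) = (0 + 87*61) + (96 - 30)/(-51 - 30) = (0 + 5307) + 66/(-81) = 5307 - 1/81*66 = 5307 - 22/27 = 143267/27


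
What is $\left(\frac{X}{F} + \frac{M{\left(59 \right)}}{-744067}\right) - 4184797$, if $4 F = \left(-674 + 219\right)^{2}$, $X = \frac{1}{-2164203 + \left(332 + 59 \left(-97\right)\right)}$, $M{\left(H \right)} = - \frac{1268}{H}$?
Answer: $- \frac{41258147082257190770831431}{9859055787542850525} \approx -4.1848 \cdot 10^{6}$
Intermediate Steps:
$X = - \frac{1}{2169594}$ ($X = \frac{1}{-2164203 + \left(332 - 5723\right)} = \frac{1}{-2164203 - 5391} = \frac{1}{-2169594} = - \frac{1}{2169594} \approx -4.6092 \cdot 10^{-7}$)
$F = \frac{207025}{4}$ ($F = \frac{\left(-674 + 219\right)^{2}}{4} = \frac{\left(-455\right)^{2}}{4} = \frac{1}{4} \cdot 207025 = \frac{207025}{4} \approx 51756.0$)
$\left(\frac{X}{F} + \frac{M{\left(59 \right)}}{-744067}\right) - 4184797 = \left(- \frac{1}{2169594 \cdot \frac{207025}{4}} + \frac{\left(-1268\right) \frac{1}{59}}{-744067}\right) - 4184797 = \left(\left(- \frac{1}{2169594}\right) \frac{4}{207025} + \left(-1268\right) \frac{1}{59} \left(- \frac{1}{744067}\right)\right) - 4184797 = \left(- \frac{2}{224580098925} - - \frac{1268}{43899953}\right) - 4184797 = \left(- \frac{2}{224580098925} + \frac{1268}{43899953}\right) - 4184797 = \frac{284767477636994}{9859055787542850525} - 4184797 = - \frac{41258147082257190770831431}{9859055787542850525}$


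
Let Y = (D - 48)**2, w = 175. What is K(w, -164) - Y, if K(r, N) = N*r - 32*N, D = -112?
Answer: -49052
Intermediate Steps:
K(r, N) = -32*N + N*r
Y = 25600 (Y = (-112 - 48)**2 = (-160)**2 = 25600)
K(w, -164) - Y = -164*(-32 + 175) - 1*25600 = -164*143 - 25600 = -23452 - 25600 = -49052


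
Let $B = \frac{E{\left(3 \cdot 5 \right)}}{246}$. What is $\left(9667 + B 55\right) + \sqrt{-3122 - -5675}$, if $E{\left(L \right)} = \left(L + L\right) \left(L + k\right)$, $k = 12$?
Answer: $\frac{403772}{41} + \sqrt{2553} \approx 9898.6$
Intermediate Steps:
$E{\left(L \right)} = 2 L \left(12 + L\right)$ ($E{\left(L \right)} = \left(L + L\right) \left(L + 12\right) = 2 L \left(12 + L\right)$)
$B = \frac{135}{41}$ ($B = \frac{2 \cdot 3 \cdot 5 \left(12 + 3 \cdot 5\right)}{246} = 2 \cdot 15 \left(12 + 15\right) \frac{1}{246} = 2 \cdot 15 \cdot 27 \cdot \frac{1}{246} = 810 \cdot \frac{1}{246} = \frac{135}{41} \approx 3.2927$)
$\left(9667 + B 55\right) + \sqrt{-3122 - -5675} = \left(9667 + \frac{135}{41} \cdot 55\right) + \sqrt{-3122 - -5675} = \left(9667 + \frac{7425}{41}\right) + \sqrt{-3122 + 5675} = \frac{403772}{41} + \sqrt{2553}$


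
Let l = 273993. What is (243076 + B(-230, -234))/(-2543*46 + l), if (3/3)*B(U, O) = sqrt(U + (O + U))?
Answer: 243076/157015 + I*sqrt(694)/157015 ≈ 1.5481 + 0.00016778*I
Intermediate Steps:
B(U, O) = sqrt(O + 2*U) (B(U, O) = sqrt(U + (O + U)) = sqrt(O + 2*U))
(243076 + B(-230, -234))/(-2543*46 + l) = (243076 + sqrt(-234 + 2*(-230)))/(-2543*46 + 273993) = (243076 + sqrt(-234 - 460))/(-116978 + 273993) = (243076 + sqrt(-694))/157015 = (243076 + I*sqrt(694))*(1/157015) = 243076/157015 + I*sqrt(694)/157015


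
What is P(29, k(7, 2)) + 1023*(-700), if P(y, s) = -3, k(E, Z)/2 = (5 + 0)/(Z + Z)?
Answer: -716103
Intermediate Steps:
k(E, Z) = 5/Z (k(E, Z) = 2*((5 + 0)/(Z + Z)) = 2*(5/((2*Z))) = 2*(5*(1/(2*Z))) = 2*(5/(2*Z)) = 5/Z)
P(29, k(7, 2)) + 1023*(-700) = -3 + 1023*(-700) = -3 - 716100 = -716103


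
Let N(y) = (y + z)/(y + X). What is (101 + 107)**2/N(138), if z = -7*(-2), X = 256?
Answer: 2130752/19 ≈ 1.1214e+5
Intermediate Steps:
z = 14
N(y) = (14 + y)/(256 + y) (N(y) = (y + 14)/(y + 256) = (14 + y)/(256 + y))
(101 + 107)**2/N(138) = (101 + 107)**2/(((14 + 138)/(256 + 138))) = 208**2/((152/394)) = 43264/(((1/394)*152)) = 43264/(76/197) = 43264*(197/76) = 2130752/19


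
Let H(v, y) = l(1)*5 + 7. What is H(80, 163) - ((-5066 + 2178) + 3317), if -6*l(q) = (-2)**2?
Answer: -1276/3 ≈ -425.33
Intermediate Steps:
l(q) = -2/3 (l(q) = -1/6*(-2)**2 = -1/6*4 = -2/3)
H(v, y) = 11/3 (H(v, y) = -2/3*5 + 7 = -10/3 + 7 = 11/3)
H(80, 163) - ((-5066 + 2178) + 3317) = 11/3 - ((-5066 + 2178) + 3317) = 11/3 - (-2888 + 3317) = 11/3 - 1*429 = 11/3 - 429 = -1276/3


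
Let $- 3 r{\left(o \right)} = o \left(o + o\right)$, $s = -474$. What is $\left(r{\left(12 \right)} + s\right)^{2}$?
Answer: $324900$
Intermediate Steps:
$r{\left(o \right)} = - \frac{2 o^{2}}{3}$ ($r{\left(o \right)} = - \frac{o \left(o + o\right)}{3} = - \frac{o 2 o}{3} = - \frac{2 o^{2}}{3}$)
$\left(r{\left(12 \right)} + s\right)^{2} = \left(- \frac{2 \cdot 12^{2}}{3} - 474\right)^{2} = \left(\left(- \frac{2}{3}\right) 144 - 474\right)^{2} = \left(-96 - 474\right)^{2} = \left(-570\right)^{2} = 324900$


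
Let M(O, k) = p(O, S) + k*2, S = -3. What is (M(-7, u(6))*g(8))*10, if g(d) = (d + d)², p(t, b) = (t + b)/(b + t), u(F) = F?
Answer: 33280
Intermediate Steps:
p(t, b) = 1 (p(t, b) = (b + t)/(b + t) = 1)
g(d) = 4*d² (g(d) = (2*d)² = 4*d²)
M(O, k) = 1 + 2*k (M(O, k) = 1 + k*2 = 1 + 2*k)
(M(-7, u(6))*g(8))*10 = ((1 + 2*6)*(4*8²))*10 = ((1 + 12)*(4*64))*10 = (13*256)*10 = 3328*10 = 33280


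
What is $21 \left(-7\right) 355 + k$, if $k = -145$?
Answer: $-52330$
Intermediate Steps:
$21 \left(-7\right) 355 + k = 21 \left(-7\right) 355 - 145 = \left(-147\right) 355 - 145 = -52185 - 145 = -52330$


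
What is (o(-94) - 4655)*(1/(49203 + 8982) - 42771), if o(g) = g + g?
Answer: 12052438160462/58185 ≈ 2.0714e+8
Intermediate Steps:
o(g) = 2*g
(o(-94) - 4655)*(1/(49203 + 8982) - 42771) = (2*(-94) - 4655)*(1/(49203 + 8982) - 42771) = (-188 - 4655)*(1/58185 - 42771) = -4843*(1/58185 - 42771) = -4843*(-2488630634/58185) = 12052438160462/58185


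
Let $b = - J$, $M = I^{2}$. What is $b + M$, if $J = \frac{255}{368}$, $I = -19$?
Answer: $\frac{132593}{368} \approx 360.31$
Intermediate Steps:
$M = 361$ ($M = \left(-19\right)^{2} = 361$)
$J = \frac{255}{368}$ ($J = 255 \cdot \frac{1}{368} = \frac{255}{368} \approx 0.69293$)
$b = - \frac{255}{368}$ ($b = \left(-1\right) \frac{255}{368} = - \frac{255}{368} \approx -0.69293$)
$b + M = - \frac{255}{368} + 361 = \frac{132593}{368}$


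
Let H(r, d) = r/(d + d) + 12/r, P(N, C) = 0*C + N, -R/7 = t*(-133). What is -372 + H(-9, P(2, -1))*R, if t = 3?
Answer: -41521/4 ≈ -10380.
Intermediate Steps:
R = 2793 (R = -21*(-133) = -7*(-399) = 2793)
P(N, C) = N (P(N, C) = 0 + N = N)
H(r, d) = 12/r + r/(2*d) (H(r, d) = r/((2*d)) + 12/r = r*(1/(2*d)) + 12/r = r/(2*d) + 12/r = 12/r + r/(2*d))
-372 + H(-9, P(2, -1))*R = -372 + (12/(-9) + (½)*(-9)/2)*2793 = -372 + (12*(-⅑) + (½)*(-9)*(½))*2793 = -372 + (-4/3 - 9/4)*2793 = -372 - 43/12*2793 = -372 - 40033/4 = -41521/4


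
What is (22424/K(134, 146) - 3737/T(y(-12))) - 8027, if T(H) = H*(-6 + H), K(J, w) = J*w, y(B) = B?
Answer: -8497239083/1056456 ≈ -8043.2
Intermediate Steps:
(22424/K(134, 146) - 3737/T(y(-12))) - 8027 = (22424/((134*146)) - 3737*(-1/(12*(-6 - 12)))) - 8027 = (22424/19564 - 3737/((-12*(-18)))) - 8027 = (22424*(1/19564) - 3737/216) - 8027 = (5606/4891 - 3737*1/216) - 8027 = (5606/4891 - 3737/216) - 8027 = -17066771/1056456 - 8027 = -8497239083/1056456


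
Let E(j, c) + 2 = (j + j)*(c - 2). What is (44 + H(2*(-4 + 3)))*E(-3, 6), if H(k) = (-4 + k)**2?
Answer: -2080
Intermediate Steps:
E(j, c) = -2 + 2*j*(-2 + c) (E(j, c) = -2 + (j + j)*(c - 2) = -2 + (2*j)*(-2 + c) = -2 + 2*j*(-2 + c))
(44 + H(2*(-4 + 3)))*E(-3, 6) = (44 + (-4 + 2*(-4 + 3))**2)*(-2 - 4*(-3) + 2*6*(-3)) = (44 + (-4 + 2*(-1))**2)*(-2 + 12 - 36) = (44 + (-4 - 2)**2)*(-26) = (44 + (-6)**2)*(-26) = (44 + 36)*(-26) = 80*(-26) = -2080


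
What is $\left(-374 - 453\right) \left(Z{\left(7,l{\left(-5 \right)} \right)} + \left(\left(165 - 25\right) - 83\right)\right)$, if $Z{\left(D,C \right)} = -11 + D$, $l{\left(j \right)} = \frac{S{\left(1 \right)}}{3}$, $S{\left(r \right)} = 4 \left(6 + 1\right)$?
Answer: $-43831$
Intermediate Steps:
$S{\left(r \right)} = 28$ ($S{\left(r \right)} = 4 \cdot 7 = 28$)
$l{\left(j \right)} = \frac{28}{3}$
$\left(-374 - 453\right) \left(Z{\left(7,l{\left(-5 \right)} \right)} + \left(\left(165 - 25\right) - 83\right)\right) = \left(-374 - 453\right) \left(\left(-11 + 7\right) + \left(\left(165 - 25\right) - 83\right)\right) = - 827 \left(-4 + \left(140 - 83\right)\right) = - 827 \left(-4 + 57\right) = \left(-827\right) 53 = -43831$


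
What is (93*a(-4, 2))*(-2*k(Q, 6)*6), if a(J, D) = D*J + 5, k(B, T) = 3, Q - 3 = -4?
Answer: 10044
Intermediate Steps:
Q = -1 (Q = 3 - 4 = -1)
a(J, D) = 5 + D*J
(93*a(-4, 2))*(-2*k(Q, 6)*6) = (93*(5 + 2*(-4)))*(-2*3*6) = (93*(5 - 8))*(-6*6) = (93*(-3))*(-36) = -279*(-36) = 10044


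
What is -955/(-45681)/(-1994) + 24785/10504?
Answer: 1128801958585/478393724328 ≈ 2.3596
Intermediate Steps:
-955/(-45681)/(-1994) + 24785/10504 = -955*(-1/45681)*(-1/1994) + 24785*(1/10504) = (955/45681)*(-1/1994) + 24785/10504 = -955/91087914 + 24785/10504 = 1128801958585/478393724328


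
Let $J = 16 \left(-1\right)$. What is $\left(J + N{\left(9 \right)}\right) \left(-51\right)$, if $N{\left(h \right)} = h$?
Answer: $357$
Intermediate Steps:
$J = -16$
$\left(J + N{\left(9 \right)}\right) \left(-51\right) = \left(-16 + 9\right) \left(-51\right) = \left(-7\right) \left(-51\right) = 357$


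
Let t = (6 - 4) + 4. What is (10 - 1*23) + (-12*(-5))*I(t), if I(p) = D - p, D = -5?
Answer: -673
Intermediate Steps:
t = 6 (t = 2 + 4 = 6)
I(p) = -5 - p
(10 - 1*23) + (-12*(-5))*I(t) = (10 - 1*23) + (-12*(-5))*(-5 - 1*6) = (10 - 23) + 60*(-5 - 6) = -13 + 60*(-11) = -13 - 660 = -673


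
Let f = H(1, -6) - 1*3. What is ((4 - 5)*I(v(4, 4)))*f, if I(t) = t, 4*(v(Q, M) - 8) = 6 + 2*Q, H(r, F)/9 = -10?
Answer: 2139/2 ≈ 1069.5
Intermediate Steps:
H(r, F) = -90 (H(r, F) = 9*(-10) = -90)
v(Q, M) = 19/2 + Q/2 (v(Q, M) = 8 + (6 + 2*Q)/4 = 8 + (3/2 + Q/2) = 19/2 + Q/2)
f = -93 (f = -90 - 1*3 = -90 - 3 = -93)
((4 - 5)*I(v(4, 4)))*f = ((4 - 5)*(19/2 + (1/2)*4))*(-93) = -(19/2 + 2)*(-93) = -1*23/2*(-93) = -23/2*(-93) = 2139/2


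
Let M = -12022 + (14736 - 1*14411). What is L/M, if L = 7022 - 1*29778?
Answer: 22756/11697 ≈ 1.9455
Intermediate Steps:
L = -22756 (L = 7022 - 29778 = -22756)
M = -11697 (M = -12022 + (14736 - 14411) = -12022 + 325 = -11697)
L/M = -22756/(-11697) = -22756*(-1/11697) = 22756/11697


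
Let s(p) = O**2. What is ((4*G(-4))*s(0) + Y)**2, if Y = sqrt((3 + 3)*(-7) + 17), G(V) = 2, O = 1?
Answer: 39 + 80*I ≈ 39.0 + 80.0*I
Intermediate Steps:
s(p) = 1 (s(p) = 1**2 = 1)
Y = 5*I (Y = sqrt(6*(-7) + 17) = sqrt(-42 + 17) = sqrt(-25) = 5*I ≈ 5.0*I)
((4*G(-4))*s(0) + Y)**2 = ((4*2)*1 + 5*I)**2 = (8*1 + 5*I)**2 = (8 + 5*I)**2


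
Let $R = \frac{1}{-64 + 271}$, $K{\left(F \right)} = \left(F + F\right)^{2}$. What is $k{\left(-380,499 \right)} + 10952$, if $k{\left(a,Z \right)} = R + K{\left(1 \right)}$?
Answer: $\frac{2267893}{207} \approx 10956.0$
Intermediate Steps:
$K{\left(F \right)} = 4 F^{2}$ ($K{\left(F \right)} = \left(2 F\right)^{2} = 4 F^{2}$)
$R = \frac{1}{207} \approx 0.0048309$
$k{\left(a,Z \right)} = \frac{829}{207}$ ($k{\left(a,Z \right)} = \frac{1}{207} + 4 \cdot 1^{2} = \frac{1}{207} + 4 \cdot 1 = \frac{1}{207} + 4 = \frac{829}{207}$)
$k{\left(-380,499 \right)} + 10952 = \frac{829}{207} + 10952 = \frac{2267893}{207}$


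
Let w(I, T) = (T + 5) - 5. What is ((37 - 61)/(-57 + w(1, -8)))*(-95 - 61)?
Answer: -288/5 ≈ -57.600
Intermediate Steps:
w(I, T) = T (w(I, T) = (5 + T) - 5 = T)
((37 - 61)/(-57 + w(1, -8)))*(-95 - 61) = ((37 - 61)/(-57 - 8))*(-95 - 61) = -24/(-65)*(-156) = -24*(-1/65)*(-156) = (24/65)*(-156) = -288/5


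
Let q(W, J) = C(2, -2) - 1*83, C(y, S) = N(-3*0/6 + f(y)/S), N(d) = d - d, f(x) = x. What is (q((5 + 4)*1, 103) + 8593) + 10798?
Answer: 19308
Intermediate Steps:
N(d) = 0
C(y, S) = 0
q(W, J) = -83 (q(W, J) = 0 - 1*83 = 0 - 83 = -83)
(q((5 + 4)*1, 103) + 8593) + 10798 = (-83 + 8593) + 10798 = 8510 + 10798 = 19308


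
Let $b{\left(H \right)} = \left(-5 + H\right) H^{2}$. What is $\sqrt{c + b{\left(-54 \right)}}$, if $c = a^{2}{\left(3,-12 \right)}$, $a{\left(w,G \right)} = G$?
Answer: $30 i \sqrt{191} \approx 414.61 i$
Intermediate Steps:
$b{\left(H \right)} = H^{2} \left(-5 + H\right)$
$c = 144$ ($c = \left(-12\right)^{2} = 144$)
$\sqrt{c + b{\left(-54 \right)}} = \sqrt{144 + \left(-54\right)^{2} \left(-5 - 54\right)} = \sqrt{144 + 2916 \left(-59\right)} = \sqrt{144 - 172044} = \sqrt{-171900} = 30 i \sqrt{191}$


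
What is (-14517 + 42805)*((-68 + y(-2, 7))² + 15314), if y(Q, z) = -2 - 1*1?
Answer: 575802240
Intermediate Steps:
y(Q, z) = -3 (y(Q, z) = -2 - 1 = -3)
(-14517 + 42805)*((-68 + y(-2, 7))² + 15314) = (-14517 + 42805)*((-68 - 3)² + 15314) = 28288*((-71)² + 15314) = 28288*(5041 + 15314) = 28288*20355 = 575802240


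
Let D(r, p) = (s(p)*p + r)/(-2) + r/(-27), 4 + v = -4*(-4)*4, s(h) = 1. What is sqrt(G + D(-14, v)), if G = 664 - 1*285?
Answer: sqrt(28878)/9 ≈ 18.882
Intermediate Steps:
G = 379 (G = 664 - 285 = 379)
v = 60 (v = -4 - 4*(-4)*4 = -4 + 16*4 = -4 + 64 = 60)
D(r, p) = -29*r/54 - p/2 (D(r, p) = (1*p + r)/(-2) + r/(-27) = (p + r)*(-1/2) + r*(-1/27) = (-p/2 - r/2) - r/27 = -29*r/54 - p/2)
sqrt(G + D(-14, v)) = sqrt(379 + (-29/54*(-14) - 1/2*60)) = sqrt(379 + (203/27 - 30)) = sqrt(379 - 607/27) = sqrt(9626/27) = sqrt(28878)/9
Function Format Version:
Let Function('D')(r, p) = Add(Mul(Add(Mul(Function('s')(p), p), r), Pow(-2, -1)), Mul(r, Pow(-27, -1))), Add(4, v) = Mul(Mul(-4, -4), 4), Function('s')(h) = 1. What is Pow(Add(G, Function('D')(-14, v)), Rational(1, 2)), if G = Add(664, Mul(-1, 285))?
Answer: Mul(Rational(1, 9), Pow(28878, Rational(1, 2))) ≈ 18.882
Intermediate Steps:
G = 379 (G = Add(664, -285) = 379)
v = 60 (v = Add(-4, Mul(Mul(-4, -4), 4)) = Add(-4, Mul(16, 4)) = Add(-4, 64) = 60)
Function('D')(r, p) = Add(Mul(Rational(-29, 54), r), Mul(Rational(-1, 2), p)) (Function('D')(r, p) = Add(Mul(Add(Mul(1, p), r), Pow(-2, -1)), Mul(r, Pow(-27, -1))) = Add(Mul(Add(p, r), Rational(-1, 2)), Mul(r, Rational(-1, 27))) = Add(Add(Mul(Rational(-1, 2), p), Mul(Rational(-1, 2), r)), Mul(Rational(-1, 27), r)) = Add(Mul(Rational(-29, 54), r), Mul(Rational(-1, 2), p)))
Pow(Add(G, Function('D')(-14, v)), Rational(1, 2)) = Pow(Add(379, Add(Mul(Rational(-29, 54), -14), Mul(Rational(-1, 2), 60))), Rational(1, 2)) = Pow(Add(379, Add(Rational(203, 27), -30)), Rational(1, 2)) = Pow(Add(379, Rational(-607, 27)), Rational(1, 2)) = Pow(Rational(9626, 27), Rational(1, 2)) = Mul(Rational(1, 9), Pow(28878, Rational(1, 2)))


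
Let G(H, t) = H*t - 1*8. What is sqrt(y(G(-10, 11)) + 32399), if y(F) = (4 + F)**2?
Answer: sqrt(45395) ≈ 213.06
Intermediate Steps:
G(H, t) = -8 + H*t (G(H, t) = H*t - 8 = -8 + H*t)
sqrt(y(G(-10, 11)) + 32399) = sqrt((4 + (-8 - 10*11))**2 + 32399) = sqrt((4 + (-8 - 110))**2 + 32399) = sqrt((4 - 118)**2 + 32399) = sqrt((-114)**2 + 32399) = sqrt(12996 + 32399) = sqrt(45395)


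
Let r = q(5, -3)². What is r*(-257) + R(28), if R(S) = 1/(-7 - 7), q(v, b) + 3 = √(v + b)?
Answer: -39579/14 + 1542*√2 ≈ -646.35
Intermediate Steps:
q(v, b) = -3 + √(b + v) (q(v, b) = -3 + √(v + b) = -3 + √(b + v))
R(S) = -1/14 (R(S) = 1/(-14) = -1/14)
r = (-3 + √2)² (r = (-3 + √(-3 + 5))² = (-3 + √2)² ≈ 2.5147)
r*(-257) + R(28) = (3 - √2)²*(-257) - 1/14 = -257*(3 - √2)² - 1/14 = -1/14 - 257*(3 - √2)²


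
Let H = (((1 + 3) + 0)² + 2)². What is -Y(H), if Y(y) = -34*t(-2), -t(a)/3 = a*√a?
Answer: 204*I*√2 ≈ 288.5*I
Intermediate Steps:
H = 324 (H = ((4 + 0)² + 2)² = (4² + 2)² = (16 + 2)² = 18² = 324)
t(a) = -3*a^(3/2) (t(a) = -3*a*√a = -3*a^(3/2))
Y(y) = -204*I*√2 (Y(y) = -(-102)*(-2)^(3/2) = -(-102)*(-2*I*√2) = -204*I*√2)
-Y(H) = -(-204)*I*√2 = 204*I*√2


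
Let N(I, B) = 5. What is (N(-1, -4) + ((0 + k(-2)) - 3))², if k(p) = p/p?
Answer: 9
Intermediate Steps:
k(p) = 1
(N(-1, -4) + ((0 + k(-2)) - 3))² = (5 + ((0 + 1) - 3))² = (5 + (1 - 3))² = (5 - 2)² = 3² = 9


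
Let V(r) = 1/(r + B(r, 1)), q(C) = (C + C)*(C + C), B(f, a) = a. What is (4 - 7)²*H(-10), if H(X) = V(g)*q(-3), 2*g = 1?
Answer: 216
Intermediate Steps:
g = ½ (g = (½)*1 = ½ ≈ 0.50000)
q(C) = 4*C² (q(C) = (2*C)*(2*C) = 4*C²)
V(r) = 1/(1 + r) (V(r) = 1/(r + 1) = 1/(1 + r))
H(X) = 24 (H(X) = (4*(-3)²)/(1 + ½) = (4*9)/(3/2) = (⅔)*36 = 24)
(4 - 7)²*H(-10) = (4 - 7)²*24 = (-3)²*24 = 9*24 = 216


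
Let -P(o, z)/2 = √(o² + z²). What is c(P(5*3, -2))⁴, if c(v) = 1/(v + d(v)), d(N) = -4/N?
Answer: 52441/43237380096 ≈ 1.2129e-6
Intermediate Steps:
P(o, z) = -2*√(o² + z²)
c(v) = 1/(v - 4/v)
c(P(5*3, -2))⁴ = ((-2*√((5*3)² + (-2)²))/(-4 + (-2*√((5*3)² + (-2)²))²))⁴ = ((-2*√(15² + 4))/(-4 + (-2*√(15² + 4))²))⁴ = ((-2*√(225 + 4))/(-4 + (-2*√(225 + 4))²))⁴ = ((-2*√229)/(-4 + (-2*√229)²))⁴ = ((-2*√229)/(-4 + 916))⁴ = (-2*√229/912)⁴ = (-2*√229*(1/912))⁴ = (-√229/456)⁴ = 52441/43237380096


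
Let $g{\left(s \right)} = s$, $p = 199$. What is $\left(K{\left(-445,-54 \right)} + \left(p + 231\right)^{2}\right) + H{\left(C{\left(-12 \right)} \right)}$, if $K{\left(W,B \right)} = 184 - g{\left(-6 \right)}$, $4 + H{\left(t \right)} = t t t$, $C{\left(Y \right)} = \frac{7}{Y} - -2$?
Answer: $\frac{319833521}{1728} \approx 1.8509 \cdot 10^{5}$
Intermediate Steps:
$C{\left(Y \right)} = 2 + \frac{7}{Y}$ ($C{\left(Y \right)} = \frac{7}{Y} + 2 = 2 + \frac{7}{Y}$)
$H{\left(t \right)} = -4 + t^{3}$ ($H{\left(t \right)} = -4 + t t t = -4 + t^{2} t = -4 + t^{3}$)
$K{\left(W,B \right)} = 190$ ($K{\left(W,B \right)} = 184 - -6 = 184 + 6 = 190$)
$\left(K{\left(-445,-54 \right)} + \left(p + 231\right)^{2}\right) + H{\left(C{\left(-12 \right)} \right)} = \left(190 + \left(199 + 231\right)^{2}\right) - \left(4 - \left(2 + \frac{7}{-12}\right)^{3}\right) = \left(190 + 430^{2}\right) - \left(4 - \left(2 + 7 \left(- \frac{1}{12}\right)\right)^{3}\right) = \left(190 + 184900\right) - \left(4 - \left(2 - \frac{7}{12}\right)^{3}\right) = 185090 - \left(4 - \left(\frac{17}{12}\right)^{3}\right) = 185090 + \left(-4 + \frac{4913}{1728}\right) = 185090 - \frac{1999}{1728} = \frac{319833521}{1728}$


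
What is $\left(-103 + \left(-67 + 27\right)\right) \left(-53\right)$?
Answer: $7579$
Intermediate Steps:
$\left(-103 + \left(-67 + 27\right)\right) \left(-53\right) = \left(-103 - 40\right) \left(-53\right) = \left(-143\right) \left(-53\right) = 7579$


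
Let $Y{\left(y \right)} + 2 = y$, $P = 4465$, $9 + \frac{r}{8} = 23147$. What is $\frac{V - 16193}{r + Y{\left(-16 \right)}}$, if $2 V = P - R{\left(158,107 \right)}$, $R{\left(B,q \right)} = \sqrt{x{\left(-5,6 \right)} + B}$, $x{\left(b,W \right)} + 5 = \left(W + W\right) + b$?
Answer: $- \frac{27921}{370172} - \frac{\sqrt{10}}{92543} \approx -0.075461$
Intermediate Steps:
$r = 185104$ ($r = -72 + 8 \cdot 23147 = -72 + 185176 = 185104$)
$x{\left(b,W \right)} = -5 + b + 2 W$ ($x{\left(b,W \right)} = -5 + \left(\left(W + W\right) + b\right) = -5 + \left(2 W + b\right) = -5 + \left(b + 2 W\right) = -5 + b + 2 W$)
$R{\left(B,q \right)} = \sqrt{2 + B}$ ($R{\left(B,q \right)} = \sqrt{\left(-5 - 5 + 2 \cdot 6\right) + B} = \sqrt{\left(-5 - 5 + 12\right) + B} = \sqrt{2 + B}$)
$Y{\left(y \right)} = -2 + y$
$V = \frac{4465}{2} - 2 \sqrt{10}$ ($V = \frac{4465 - \sqrt{2 + 158}}{2} = \frac{4465 - \sqrt{160}}{2} = \frac{4465 - 4 \sqrt{10}}{2} = \frac{4465}{2} - 2 \sqrt{10} \approx 2226.2$)
$\frac{V - 16193}{r + Y{\left(-16 \right)}} = \frac{\left(\frac{4465}{2} - 2 \sqrt{10}\right) - 16193}{185104 - 18} = \frac{- \frac{27921}{2} - 2 \sqrt{10}}{185104 - 18} = \frac{- \frac{27921}{2} - 2 \sqrt{10}}{185086} = \left(- \frac{27921}{2} - 2 \sqrt{10}\right) \frac{1}{185086} = - \frac{27921}{370172} - \frac{\sqrt{10}}{92543}$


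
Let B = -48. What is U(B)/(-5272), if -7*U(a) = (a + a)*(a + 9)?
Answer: 468/4613 ≈ 0.10145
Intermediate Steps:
U(a) = -2*a*(9 + a)/7 (U(a) = -(a + a)*(a + 9)/7 = -2*a*(9 + a)/7)
U(B)/(-5272) = -2/7*(-48)*(9 - 48)/(-5272) = -2/7*(-48)*(-39)*(-1/5272) = -3744/7*(-1/5272) = 468/4613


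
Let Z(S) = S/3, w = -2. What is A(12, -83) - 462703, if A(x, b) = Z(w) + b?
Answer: -1388360/3 ≈ -4.6279e+5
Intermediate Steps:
Z(S) = S/3 (Z(S) = S*(⅓) = S/3)
A(x, b) = -⅔ + b (A(x, b) = (⅓)*(-2) + b = -⅔ + b)
A(12, -83) - 462703 = (-⅔ - 83) - 462703 = -251/3 - 462703 = -1388360/3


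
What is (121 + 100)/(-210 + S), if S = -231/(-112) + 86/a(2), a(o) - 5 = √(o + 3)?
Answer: -52739440/44373109 + 1216384*√5/44373109 ≈ -1.1272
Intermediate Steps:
a(o) = 5 + √(3 + o) (a(o) = 5 + √(o + 3) = 5 + √(3 + o))
S = 33/16 + 86/(5 + √5) (S = -231/(-112) + 86/(5 + √(3 + 2)) = -231*(-1/112) + 86/(5 + √5) = 33/16 + 86/(5 + √5) ≈ 13.947)
(121 + 100)/(-210 + S) = (121 + 100)/(-210 + (377/16 - 43*√5/10)) = 221/(-2983/16 - 43*√5/10)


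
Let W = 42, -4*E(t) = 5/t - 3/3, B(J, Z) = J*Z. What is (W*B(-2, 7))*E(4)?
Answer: 147/4 ≈ 36.750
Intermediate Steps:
E(t) = 1/4 - 5/(4*t) (E(t) = -(5/t - 3/3)/4 = -(5/t - 3*1/3)/4 = -(5/t - 1)/4 = -(-1 + 5/t)/4 = 1/4 - 5/(4*t))
(W*B(-2, 7))*E(4) = (42*(-2*7))*((1/4)*(-5 + 4)/4) = (42*(-14))*((1/4)*(1/4)*(-1)) = -588*(-1/16) = 147/4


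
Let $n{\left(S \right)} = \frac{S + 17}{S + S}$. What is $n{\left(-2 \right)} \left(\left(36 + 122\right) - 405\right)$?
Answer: $\frac{3705}{4} \approx 926.25$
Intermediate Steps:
$n{\left(S \right)} = \frac{17 + S}{2 S}$
$n{\left(-2 \right)} \left(\left(36 + 122\right) - 405\right) = \frac{17 - 2}{2 \left(-2\right)} \left(\left(36 + 122\right) - 405\right) = \frac{1}{2} \left(- \frac{1}{2}\right) 15 \left(158 - 405\right) = \left(- \frac{15}{4}\right) \left(-247\right) = \frac{3705}{4}$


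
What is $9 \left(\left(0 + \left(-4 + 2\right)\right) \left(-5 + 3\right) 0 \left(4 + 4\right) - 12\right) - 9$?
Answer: $-117$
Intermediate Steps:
$9 \left(\left(0 + \left(-4 + 2\right)\right) \left(-5 + 3\right) 0 \left(4 + 4\right) - 12\right) - 9 = 9 \left(\left(0 - 2\right) \left(-2\right) 0 \cdot 8 - 12\right) - 9 = 9 \left(\left(-2\right) \left(-2\right) 0 - 12\right) - 9 = 9 \left(4 \cdot 0 - 12\right) - 9 = 9 \left(0 - 12\right) - 9 = 9 \left(-12\right) - 9 = -108 - 9 = -117$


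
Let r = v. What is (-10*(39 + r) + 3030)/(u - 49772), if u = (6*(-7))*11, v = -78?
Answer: -1710/25117 ≈ -0.068081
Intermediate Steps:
r = -78
u = -462 (u = -42*11 = -462)
(-10*(39 + r) + 3030)/(u - 49772) = (-10*(39 - 78) + 3030)/(-462 - 49772) = (-10*(-39) + 3030)/(-50234) = (390 + 3030)*(-1/50234) = 3420*(-1/50234) = -1710/25117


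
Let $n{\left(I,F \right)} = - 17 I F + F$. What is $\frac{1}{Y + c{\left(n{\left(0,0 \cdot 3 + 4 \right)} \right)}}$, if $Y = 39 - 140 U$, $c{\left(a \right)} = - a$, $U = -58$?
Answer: $\frac{1}{8155} \approx 0.00012262$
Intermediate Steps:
$n{\left(I,F \right)} = F - 17 F I$ ($n{\left(I,F \right)} = - 17 F I + F = F - 17 F I$)
$Y = 8159$ ($Y = 39 - -8120 = 39 + 8120 = 8159$)
$\frac{1}{Y + c{\left(n{\left(0,0 \cdot 3 + 4 \right)} \right)}} = \frac{1}{8159 - \left(0 \cdot 3 + 4\right) \left(1 - 0\right)} = \frac{1}{8159 - \left(0 + 4\right) \left(1 + 0\right)} = \frac{1}{8159 - 4 \cdot 1} = \frac{1}{8159 - 4} = \frac{1}{8155}$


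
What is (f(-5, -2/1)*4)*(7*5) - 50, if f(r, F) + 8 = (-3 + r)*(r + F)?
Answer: 6670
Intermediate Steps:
f(r, F) = -8 + (-3 + r)*(F + r) (f(r, F) = -8 + (-3 + r)*(r + F) = -8 + (-3 + r)*(F + r))
(f(-5, -2/1)*4)*(7*5) - 50 = ((-8 + (-5)² - (-6)/1 - 3*(-5) - 2/1*(-5))*4)*(7*5) - 50 = ((-8 + 25 - (-6) + 15 - 2*1*(-5))*4)*35 - 50 = ((-8 + 25 - 3*(-2) + 15 - 2*(-5))*4)*35 - 50 = ((-8 + 25 + 6 + 15 + 10)*4)*35 - 50 = (48*4)*35 - 50 = 192*35 - 50 = 6720 - 50 = 6670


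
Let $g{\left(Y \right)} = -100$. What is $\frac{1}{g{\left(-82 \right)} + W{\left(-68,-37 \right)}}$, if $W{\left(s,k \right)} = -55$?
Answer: $- \frac{1}{155} \approx -0.0064516$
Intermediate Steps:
$\frac{1}{g{\left(-82 \right)} + W{\left(-68,-37 \right)}} = \frac{1}{-100 - 55} = \frac{1}{-155} = - \frac{1}{155}$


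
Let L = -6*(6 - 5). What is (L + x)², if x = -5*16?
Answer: 7396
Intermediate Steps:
x = -80
L = -6 (L = -6*1 = -6)
(L + x)² = (-6 - 80)² = (-86)² = 7396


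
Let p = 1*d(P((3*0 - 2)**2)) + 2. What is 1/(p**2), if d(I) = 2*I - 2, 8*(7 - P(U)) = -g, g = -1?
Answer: 16/3025 ≈ 0.0052893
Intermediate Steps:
P(U) = 55/8 (P(U) = 7 - (-1)*(-1)/8 = 7 - 1/8*1 = 7 - 1/8 = 55/8)
d(I) = -2 + 2*I
p = 55/4 (p = 1*(-2 + 2*(55/8)) + 2 = 1*(-2 + 55/4) + 2 = 1*(47/4) + 2 = 47/4 + 2 = 55/4 ≈ 13.750)
1/(p**2) = 1/((55/4)**2) = 1/(3025/16) = 16/3025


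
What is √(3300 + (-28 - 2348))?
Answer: 2*√231 ≈ 30.397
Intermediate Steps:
√(3300 + (-28 - 2348)) = √(3300 - 2376) = √924 = 2*√231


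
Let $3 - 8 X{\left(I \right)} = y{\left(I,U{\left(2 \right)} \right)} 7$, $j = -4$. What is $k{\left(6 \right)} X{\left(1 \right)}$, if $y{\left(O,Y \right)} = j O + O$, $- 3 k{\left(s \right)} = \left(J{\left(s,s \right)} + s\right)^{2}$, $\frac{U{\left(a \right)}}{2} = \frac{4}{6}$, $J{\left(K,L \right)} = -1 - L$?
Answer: $-1$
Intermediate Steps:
$U{\left(a \right)} = \frac{4}{3}$ ($U{\left(a \right)} = 2 \cdot \frac{4}{6} = 2 \cdot 4 \cdot \frac{1}{6} = 2 \cdot \frac{2}{3} = \frac{4}{3}$)
$k{\left(s \right)} = - \frac{1}{3}$ ($k{\left(s \right)} = - \frac{\left(\left(-1 - s\right) + s\right)^{2}}{3} = - \frac{\left(-1\right)^{2}}{3} = \left(- \frac{1}{3}\right) 1 = - \frac{1}{3}$)
$y{\left(O,Y \right)} = - 3 O$ ($y{\left(O,Y \right)} = - 4 O + O = - 3 O$)
$X{\left(I \right)} = \frac{3}{8} + \frac{21 I}{8}$ ($X{\left(I \right)} = \frac{3}{8} - \frac{- 3 I 7}{8} = \frac{3}{8} - \frac{\left(-21\right) I}{8} = \frac{3}{8} + \frac{21 I}{8}$)
$k{\left(6 \right)} X{\left(1 \right)} = - \frac{\frac{3}{8} + \frac{21}{8} \cdot 1}{3} = - \frac{\frac{3}{8} + \frac{21}{8}}{3} = \left(- \frac{1}{3}\right) 3 = -1$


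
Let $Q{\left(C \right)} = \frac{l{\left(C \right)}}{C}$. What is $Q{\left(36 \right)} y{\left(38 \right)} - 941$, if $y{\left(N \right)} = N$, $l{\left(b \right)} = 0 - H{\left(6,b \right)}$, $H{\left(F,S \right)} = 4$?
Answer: $- \frac{8507}{9} \approx -945.22$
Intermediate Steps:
$l{\left(b \right)} = -4$ ($l{\left(b \right)} = 0 - 4 = -4$)
$Q{\left(C \right)} = - \frac{4}{C}$
$Q{\left(36 \right)} y{\left(38 \right)} - 941 = - \frac{4}{36} \cdot 38 - 941 = \left(-4\right) \frac{1}{36} \cdot 38 - 941 = \left(- \frac{1}{9}\right) 38 - 941 = - \frac{38}{9} - 941 = - \frac{8507}{9}$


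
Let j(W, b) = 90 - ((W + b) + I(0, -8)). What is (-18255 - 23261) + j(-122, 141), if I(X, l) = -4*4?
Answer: -41429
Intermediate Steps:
I(X, l) = -16
j(W, b) = 106 - W - b (j(W, b) = 90 - ((W + b) - 16) = 90 - (-16 + W + b) = 90 + (16 - W - b) = 106 - W - b)
(-18255 - 23261) + j(-122, 141) = (-18255 - 23261) + (106 - 1*(-122) - 1*141) = -41516 + (106 + 122 - 141) = -41516 + 87 = -41429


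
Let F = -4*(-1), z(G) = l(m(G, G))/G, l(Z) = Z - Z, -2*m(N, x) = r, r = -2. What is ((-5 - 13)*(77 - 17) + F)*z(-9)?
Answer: 0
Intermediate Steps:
m(N, x) = 1 (m(N, x) = -½*(-2) = 1)
l(Z) = 0
z(G) = 0 (z(G) = 0/G = 0)
F = 4
((-5 - 13)*(77 - 17) + F)*z(-9) = ((-5 - 13)*(77 - 17) + 4)*0 = (-18*60 + 4)*0 = (-1080 + 4)*0 = -1076*0 = 0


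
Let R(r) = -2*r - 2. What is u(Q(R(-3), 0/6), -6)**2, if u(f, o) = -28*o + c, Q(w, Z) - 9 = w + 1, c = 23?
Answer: 36481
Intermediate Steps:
R(r) = -2 - 2*r
Q(w, Z) = 10 + w (Q(w, Z) = 9 + (w + 1) = 9 + (1 + w) = 10 + w)
u(f, o) = 23 - 28*o (u(f, o) = -28*o + 23 = 23 - 28*o)
u(Q(R(-3), 0/6), -6)**2 = (23 - 28*(-6))**2 = (23 + 168)**2 = 191**2 = 36481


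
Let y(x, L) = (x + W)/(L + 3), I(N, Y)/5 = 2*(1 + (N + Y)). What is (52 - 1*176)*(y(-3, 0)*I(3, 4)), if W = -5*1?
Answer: 79360/3 ≈ 26453.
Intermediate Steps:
W = -5
I(N, Y) = 10 + 10*N + 10*Y (I(N, Y) = 5*(2*(1 + (N + Y))) = 5*(2*(1 + N + Y)) = 5*(2 + 2*N + 2*Y) = 10 + 10*N + 10*Y)
y(x, L) = (-5 + x)/(3 + L) (y(x, L) = (x - 5)/(L + 3) = (-5 + x)/(3 + L))
(52 - 1*176)*(y(-3, 0)*I(3, 4)) = (52 - 1*176)*(((-5 - 3)/(3 + 0))*(10 + 10*3 + 10*4)) = (52 - 176)*((-8/3)*(10 + 30 + 40)) = -124*(⅓)*(-8)*80 = -(-992)*80/3 = -124*(-640/3) = 79360/3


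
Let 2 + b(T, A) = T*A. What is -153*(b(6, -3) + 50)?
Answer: -4590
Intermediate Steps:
b(T, A) = -2 + A*T (b(T, A) = -2 + T*A = -2 + A*T)
-153*(b(6, -3) + 50) = -153*((-2 - 3*6) + 50) = -153*((-2 - 18) + 50) = -153*(-20 + 50) = -153*30 = -4590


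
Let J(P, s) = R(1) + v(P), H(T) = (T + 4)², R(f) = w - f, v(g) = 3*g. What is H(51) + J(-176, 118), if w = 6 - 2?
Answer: 2500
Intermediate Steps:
w = 4
R(f) = 4 - f
H(T) = (4 + T)²
J(P, s) = 3 + 3*P (J(P, s) = (4 - 1*1) + 3*P = (4 - 1) + 3*P = 3 + 3*P)
H(51) + J(-176, 118) = (4 + 51)² + (3 + 3*(-176)) = 55² + (3 - 528) = 3025 - 525 = 2500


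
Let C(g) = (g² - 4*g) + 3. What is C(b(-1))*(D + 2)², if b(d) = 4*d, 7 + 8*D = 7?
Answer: 140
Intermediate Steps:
D = 0 (D = -7/8 + (⅛)*7 = -7/8 + 7/8 = 0)
C(g) = 3 + g² - 4*g
C(b(-1))*(D + 2)² = (3 + (4*(-1))² - 16*(-1))*(0 + 2)² = (3 + (-4)² - 4*(-4))*2² = (3 + 16 + 16)*4 = 35*4 = 140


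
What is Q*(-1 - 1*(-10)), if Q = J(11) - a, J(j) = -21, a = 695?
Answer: -6444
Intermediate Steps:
Q = -716 (Q = -21 - 1*695 = -21 - 695 = -716)
Q*(-1 - 1*(-10)) = -716*(-1 - 1*(-10)) = -716*(-1 + 10) = -716*9 = -6444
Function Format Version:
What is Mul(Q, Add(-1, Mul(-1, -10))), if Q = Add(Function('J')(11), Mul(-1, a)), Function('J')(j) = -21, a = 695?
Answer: -6444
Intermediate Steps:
Q = -716 (Q = Add(-21, Mul(-1, 695)) = Add(-21, -695) = -716)
Mul(Q, Add(-1, Mul(-1, -10))) = Mul(-716, Add(-1, Mul(-1, -10))) = Mul(-716, Add(-1, 10)) = Mul(-716, 9) = -6444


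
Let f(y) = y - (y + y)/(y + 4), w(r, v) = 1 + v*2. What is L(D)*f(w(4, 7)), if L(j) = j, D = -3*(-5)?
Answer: 3825/19 ≈ 201.32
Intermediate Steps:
w(r, v) = 1 + 2*v
D = 15
f(y) = y - 2*y/(4 + y)
L(D)*f(w(4, 7)) = 15*((1 + 2*7)*(2 + (1 + 2*7))/(4 + (1 + 2*7))) = 15*((1 + 14)*(2 + (1 + 14))/(4 + (1 + 14))) = 15*(15*(2 + 15)/(4 + 15)) = 15*(15*17/19) = 15*(15*(1/19)*17) = 15*(255/19) = 3825/19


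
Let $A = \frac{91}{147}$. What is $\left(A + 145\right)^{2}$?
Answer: $\frac{9351364}{441} \approx 21205.0$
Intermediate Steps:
$A = \frac{13}{21}$ ($A = 91 \cdot \frac{1}{147} = \frac{13}{21} \approx 0.61905$)
$\left(A + 145\right)^{2} = \left(\frac{13}{21} + 145\right)^{2} = \left(\frac{3058}{21}\right)^{2} = \frac{9351364}{441}$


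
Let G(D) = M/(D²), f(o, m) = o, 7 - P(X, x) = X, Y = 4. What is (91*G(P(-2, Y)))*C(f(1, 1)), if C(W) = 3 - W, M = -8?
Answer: -1456/81 ≈ -17.975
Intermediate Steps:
P(X, x) = 7 - X
G(D) = -8/D²
(91*G(P(-2, Y)))*C(f(1, 1)) = (91*(-8/(7 - 1*(-2))²))*(3 - 1*1) = (91*(-8/(7 + 2)²))*(3 - 1) = (91*(-8/9²))*2 = (91*(-8*1/81))*2 = (91*(-8/81))*2 = -728/81*2 = -1456/81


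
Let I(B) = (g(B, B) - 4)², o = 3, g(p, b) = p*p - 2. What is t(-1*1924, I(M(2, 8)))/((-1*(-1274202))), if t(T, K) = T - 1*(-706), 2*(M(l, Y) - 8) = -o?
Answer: -7/7323 ≈ -0.00095589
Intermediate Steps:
g(p, b) = -2 + p² (g(p, b) = p² - 2 = -2 + p²)
M(l, Y) = 13/2 (M(l, Y) = 8 + (-1*3)/2 = 8 + (½)*(-3) = 8 - 3/2 = 13/2)
I(B) = (-6 + B²)² (I(B) = ((-2 + B²) - 4)² = (-6 + B²)²)
t(T, K) = 706 + T (t(T, K) = T + 706 = 706 + T)
t(-1*1924, I(M(2, 8)))/((-1*(-1274202))) = (706 - 1*1924)/((-1*(-1274202))) = (706 - 1924)/1274202 = -1218*1/1274202 = -7/7323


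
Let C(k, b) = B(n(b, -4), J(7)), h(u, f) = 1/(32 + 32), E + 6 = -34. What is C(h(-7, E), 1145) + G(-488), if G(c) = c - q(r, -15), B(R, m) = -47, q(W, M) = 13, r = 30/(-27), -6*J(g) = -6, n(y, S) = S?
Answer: -548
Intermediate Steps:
E = -40 (E = -6 - 34 = -40)
J(g) = 1 (J(g) = -1/6*(-6) = 1)
r = -10/9 (r = 30*(-1/27) = -10/9 ≈ -1.1111)
h(u, f) = 1/64
C(k, b) = -47
G(c) = -13 + c (G(c) = c - 1*13 = c - 13 = -13 + c)
C(h(-7, E), 1145) + G(-488) = -47 + (-13 - 488) = -47 - 501 = -548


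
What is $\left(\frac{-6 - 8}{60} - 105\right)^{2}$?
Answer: $\frac{9966649}{900} \approx 11074.0$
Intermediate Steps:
$\left(\frac{-6 - 8}{60} - 105\right)^{2} = \left(\left(-14\right) \frac{1}{60} - 105\right)^{2} = \left(- \frac{7}{30} - 105\right)^{2} = \left(- \frac{3157}{30}\right)^{2} = \frac{9966649}{900}$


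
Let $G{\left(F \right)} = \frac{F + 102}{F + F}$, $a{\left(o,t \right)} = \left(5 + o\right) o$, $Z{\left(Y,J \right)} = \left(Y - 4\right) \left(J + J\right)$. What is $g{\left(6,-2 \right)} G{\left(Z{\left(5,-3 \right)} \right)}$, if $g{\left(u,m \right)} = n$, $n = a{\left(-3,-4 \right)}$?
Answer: $48$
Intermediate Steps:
$Z{\left(Y,J \right)} = 2 J \left(-4 + Y\right)$ ($Z{\left(Y,J \right)} = \left(-4 + Y\right) 2 J = 2 J \left(-4 + Y\right)$)
$a{\left(o,t \right)} = o \left(5 + o\right)$
$n = -6$ ($n = - 3 \left(5 - 3\right) = \left(-3\right) 2 = -6$)
$G{\left(F \right)} = \frac{102 + F}{2 F}$
$g{\left(u,m \right)} = -6$
$g{\left(6,-2 \right)} G{\left(Z{\left(5,-3 \right)} \right)} = - 6 \frac{102 + 2 \left(-3\right) \left(-4 + 5\right)}{2 \cdot 2 \left(-3\right) \left(-4 + 5\right)} = - 6 \frac{102 + 2 \left(-3\right) 1}{2 \cdot 2 \left(-3\right) 1} = - 6 \frac{102 - 6}{2 \left(-6\right)} = - 6 \cdot \frac{1}{2} \left(- \frac{1}{6}\right) 96 = \left(-6\right) \left(-8\right) = 48$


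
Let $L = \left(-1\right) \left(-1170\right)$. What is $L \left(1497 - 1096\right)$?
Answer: $469170$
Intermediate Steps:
$L = 1170$
$L \left(1497 - 1096\right) = 1170 \left(1497 - 1096\right) = 1170 \cdot 401 = 469170$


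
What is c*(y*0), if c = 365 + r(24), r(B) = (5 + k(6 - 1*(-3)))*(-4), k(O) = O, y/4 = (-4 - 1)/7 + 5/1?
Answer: 0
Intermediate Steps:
y = 120/7 (y = 4*((-4 - 1)/7 + 5/1) = 4*(-5*⅐ + 5*1) = 4*(-5/7 + 5) = 4*(30/7) = 120/7 ≈ 17.143)
r(B) = -56 (r(B) = (5 + (6 - 1*(-3)))*(-4) = (5 + (6 + 3))*(-4) = (5 + 9)*(-4) = 14*(-4) = -56)
c = 309 (c = 365 - 56 = 309)
c*(y*0) = 309*((120/7)*0) = 309*0 = 0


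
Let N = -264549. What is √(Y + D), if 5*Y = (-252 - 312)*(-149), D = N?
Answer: I*√6193545/5 ≈ 497.74*I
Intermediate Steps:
D = -264549
Y = 84036/5 (Y = ((-252 - 312)*(-149))/5 = (-564*(-149))/5 = (⅕)*84036 = 84036/5 ≈ 16807.)
√(Y + D) = √(84036/5 - 264549) = √(-1238709/5) = I*√6193545/5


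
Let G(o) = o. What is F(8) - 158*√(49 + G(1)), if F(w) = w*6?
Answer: 48 - 790*√2 ≈ -1069.2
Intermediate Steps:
F(w) = 6*w
F(8) - 158*√(49 + G(1)) = 6*8 - 158*√(49 + 1) = 48 - 790*√2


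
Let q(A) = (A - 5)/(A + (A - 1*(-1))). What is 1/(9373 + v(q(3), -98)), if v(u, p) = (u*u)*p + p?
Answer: 1/9267 ≈ 0.00010791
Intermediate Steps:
q(A) = (-5 + A)/(1 + 2*A) (q(A) = (-5 + A)/(A + (A + 1)) = (-5 + A)/(A + (1 + A)) = (-5 + A)/(1 + 2*A))
v(u, p) = p + p*u² (v(u, p) = u²*p + p = p*u² + p = p + p*u²)
1/(9373 + v(q(3), -98)) = 1/(9373 - 98*(1 + ((-5 + 3)/(1 + 2*3))²)) = 1/(9373 - 98*(1 + (-2/(1 + 6))²)) = 1/(9373 - 98*(1 + (-2/7)²)) = 1/(9373 - 98*(1 + 4/49)) = 1/(9373 - 98*53/49) = 1/(9373 - 106) = 1/9267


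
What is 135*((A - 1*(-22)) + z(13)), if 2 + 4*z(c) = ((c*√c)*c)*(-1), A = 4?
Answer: 6885/2 - 22815*√13/4 ≈ -17123.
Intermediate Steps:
z(c) = -½ - c^(5/2)/4 (z(c) = -½ + (((c*√c)*c)*(-1))/4 = -½ + ((c^(3/2)*c)*(-1))/4 = -½ + (c^(5/2)*(-1))/4 = -½ + (-c^(5/2))/4 = -½ - c^(5/2)/4)
135*((A - 1*(-22)) + z(13)) = 135*((4 - 1*(-22)) + (-½ - 169*√13/4)) = 135*((4 + 22) + (-½ - 169*√13/4)) = 135*(26 + (-½ - 169*√13/4)) = 135*(51/2 - 169*√13/4) = 6885/2 - 22815*√13/4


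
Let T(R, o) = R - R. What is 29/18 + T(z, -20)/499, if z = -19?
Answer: 29/18 ≈ 1.6111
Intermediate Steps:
T(R, o) = 0
29/18 + T(z, -20)/499 = 29/18 + 0/499 = 29*(1/18) + 0*(1/499) = 29/18 + 0 = 29/18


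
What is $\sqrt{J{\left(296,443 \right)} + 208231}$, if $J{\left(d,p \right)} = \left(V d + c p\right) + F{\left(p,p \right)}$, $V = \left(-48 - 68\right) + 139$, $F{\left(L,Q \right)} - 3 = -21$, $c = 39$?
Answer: $\sqrt{232298} \approx 481.97$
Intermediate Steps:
$F{\left(L,Q \right)} = -18$ ($F{\left(L,Q \right)} = 3 - 21 = -18$)
$V = 23$ ($V = -116 + 139 = 23$)
$J{\left(d,p \right)} = -18 + 23 d + 39 p$ ($J{\left(d,p \right)} = \left(23 d + 39 p\right) - 18 = -18 + 23 d + 39 p$)
$\sqrt{J{\left(296,443 \right)} + 208231} = \sqrt{\left(-18 + 23 \cdot 296 + 39 \cdot 443\right) + 208231} = \sqrt{\left(-18 + 6808 + 17277\right) + 208231} = \sqrt{24067 + 208231} = \sqrt{232298}$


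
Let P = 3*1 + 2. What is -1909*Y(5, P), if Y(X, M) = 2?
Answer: -3818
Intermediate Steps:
P = 5 (P = 3 + 2 = 5)
-1909*Y(5, P) = -1909*2 = -3818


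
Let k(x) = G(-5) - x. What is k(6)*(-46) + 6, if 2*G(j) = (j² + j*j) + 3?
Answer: -937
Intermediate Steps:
G(j) = 3/2 + j² (G(j) = ((j² + j*j) + 3)/2 = ((j² + j²) + 3)/2 = (2*j² + 3)/2 = (3 + 2*j²)/2 = 3/2 + j²)
k(x) = 53/2 - x (k(x) = (3/2 + (-5)²) - x = (3/2 + 25) - x = 53/2 - x)
k(6)*(-46) + 6 = (53/2 - 1*6)*(-46) + 6 = (53/2 - 6)*(-46) + 6 = (41/2)*(-46) + 6 = -943 + 6 = -937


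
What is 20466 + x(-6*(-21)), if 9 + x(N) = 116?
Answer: 20573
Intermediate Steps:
x(N) = 107 (x(N) = -9 + 116 = 107)
20466 + x(-6*(-21)) = 20466 + 107 = 20573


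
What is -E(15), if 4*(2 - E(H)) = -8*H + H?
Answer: -113/4 ≈ -28.250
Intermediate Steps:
E(H) = 2 + 7*H/4 (E(H) = 2 - (-8*H + H)/4 = 2 - (-7)*H/4 = 2 + 7*H/4)
-E(15) = -(2 + (7/4)*15) = -(2 + 105/4) = -1*113/4 = -113/4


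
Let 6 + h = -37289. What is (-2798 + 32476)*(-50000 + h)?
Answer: -2590741010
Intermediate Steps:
h = -37295 (h = -6 - 37289 = -37295)
(-2798 + 32476)*(-50000 + h) = (-2798 + 32476)*(-50000 - 37295) = 29678*(-87295) = -2590741010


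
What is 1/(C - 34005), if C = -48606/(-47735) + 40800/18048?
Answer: -8974180/305137565597 ≈ -2.9410e-5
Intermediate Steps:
C = 29425303/8974180 (C = -48606*(-1/47735) + 40800*(1/18048) = 48606/47735 + 425/188 = 29425303/8974180 ≈ 3.2789)
1/(C - 34005) = 1/(29425303/8974180 - 34005) = 1/(-305137565597/8974180) = -8974180/305137565597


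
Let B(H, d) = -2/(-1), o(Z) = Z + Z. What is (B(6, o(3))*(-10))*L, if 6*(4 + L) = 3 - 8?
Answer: 290/3 ≈ 96.667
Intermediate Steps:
o(Z) = 2*Z
L = -29/6 (L = -4 + (3 - 8)/6 = -4 + (⅙)*(-5) = -4 - ⅚ = -29/6 ≈ -4.8333)
B(H, d) = 2 (B(H, d) = -2*(-1) = 2)
(B(6, o(3))*(-10))*L = (2*(-10))*(-29/6) = -20*(-29/6) = 290/3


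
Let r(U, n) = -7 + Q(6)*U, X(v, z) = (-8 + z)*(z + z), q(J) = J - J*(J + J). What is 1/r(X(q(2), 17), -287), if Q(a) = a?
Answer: 1/1829 ≈ 0.00054675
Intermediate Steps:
q(J) = J - 2*J² (q(J) = J - J*2*J = J - 2*J²)
X(v, z) = 2*z*(-8 + z) (X(v, z) = (-8 + z)*(2*z) = 2*z*(-8 + z))
r(U, n) = -7 + 6*U
1/r(X(q(2), 17), -287) = 1/(-7 + 6*(2*17*(-8 + 17))) = 1/(-7 + 6*(2*17*9)) = 1/(-7 + 6*306) = 1/(-7 + 1836) = 1/1829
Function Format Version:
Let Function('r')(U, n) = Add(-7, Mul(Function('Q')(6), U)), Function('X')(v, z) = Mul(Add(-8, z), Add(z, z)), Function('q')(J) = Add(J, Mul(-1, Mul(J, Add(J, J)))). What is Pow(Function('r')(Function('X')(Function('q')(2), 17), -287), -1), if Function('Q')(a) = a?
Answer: Rational(1, 1829) ≈ 0.00054675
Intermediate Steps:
Function('q')(J) = Add(J, Mul(-2, Pow(J, 2))) (Function('q')(J) = Add(J, Mul(-1, Mul(J, Mul(2, J)))) = Add(J, Mul(-1, Mul(2, Pow(J, 2)))) = Add(J, Mul(-2, Pow(J, 2))))
Function('X')(v, z) = Mul(2, z, Add(-8, z)) (Function('X')(v, z) = Mul(Add(-8, z), Mul(2, z)) = Mul(2, z, Add(-8, z)))
Function('r')(U, n) = Add(-7, Mul(6, U))
Pow(Function('r')(Function('X')(Function('q')(2), 17), -287), -1) = Pow(Add(-7, Mul(6, Mul(2, 17, Add(-8, 17)))), -1) = Pow(Add(-7, Mul(6, Mul(2, 17, 9))), -1) = Pow(Add(-7, Mul(6, 306)), -1) = Pow(Add(-7, 1836), -1) = Pow(1829, -1) = Rational(1, 1829)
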